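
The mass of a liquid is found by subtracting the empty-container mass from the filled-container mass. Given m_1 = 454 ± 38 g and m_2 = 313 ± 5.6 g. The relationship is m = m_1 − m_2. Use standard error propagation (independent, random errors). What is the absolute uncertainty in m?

Sums and differences: (δm)² = Σ (cᵢ δxᵢ)².
  (δm_1)² = 1440;  (δm_2)² = 31.4
δm = √(1480) = 38.4 g

38.4 g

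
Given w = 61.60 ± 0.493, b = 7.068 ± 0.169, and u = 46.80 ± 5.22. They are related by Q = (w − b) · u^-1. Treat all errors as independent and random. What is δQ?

0.130

Let h = w − b = 54.53. δh = √(δw² + δb²) = √(0.243 + 0.0286) = 0.521, so δh/h = 0.00956.
Q is then a monomial in h, u:
δQ/Q = √((δh/h)² + (-1·δu/u)²) = √(9.13e-05 + 0.0124) = 0.112
Q = 1.165, so δQ = 0.112 × 1.165 = 0.130.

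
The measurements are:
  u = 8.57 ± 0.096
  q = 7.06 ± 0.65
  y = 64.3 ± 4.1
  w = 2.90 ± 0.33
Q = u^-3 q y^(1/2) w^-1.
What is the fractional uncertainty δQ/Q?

0.154

Products/powers → add relative errors in quadrature, weighted by exponent:
  (-3·δu/u)² = (-3×0.0112)² = 0.00113;  (1·δq/q)² = (1×0.0921)² = 0.00848;  (½·δy/y)² = (0.5×0.0638)² = 0.00102;  (-1·δw/w)² = (-1×0.114)² = 0.0129
δQ/Q = √(0.0236) = 0.154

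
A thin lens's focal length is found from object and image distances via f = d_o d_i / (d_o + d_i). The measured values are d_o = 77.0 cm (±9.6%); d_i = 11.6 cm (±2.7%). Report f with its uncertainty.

10.1 ± 0.268 cm

∂f/∂d_o = (d_i/(d_o+d_i))² = 0.0171;  ∂f/∂d_i = (d_o/(d_o+d_i))² = 0.755
δf = √((∂f/∂d_o · δd_o)² + (∂f/∂d_i · δd_i)²) = √(0.0161 + 0.0560) = 0.268 cm
f = 10.1 cm.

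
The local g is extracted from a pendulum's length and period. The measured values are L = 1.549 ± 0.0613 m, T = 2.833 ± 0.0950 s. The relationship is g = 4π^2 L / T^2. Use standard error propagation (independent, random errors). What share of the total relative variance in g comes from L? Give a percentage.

(δg/g)² = (1·δL/L)² + (-2·δT/T)²
  L term: (1×0.0396)² = 0.00157
  T term: (-2×0.0335)² = 0.00450
Total = 0.00606. Share from L = 0.00157/0.00606 = 0.258.

25.8%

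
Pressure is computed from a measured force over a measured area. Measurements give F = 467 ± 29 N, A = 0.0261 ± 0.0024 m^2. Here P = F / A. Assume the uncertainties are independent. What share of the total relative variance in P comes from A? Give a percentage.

68.7%

(δP/P)² = (1·δF/F)² + (-1·δA/A)²
  F term: (1×0.0621)² = 0.00386
  A term: (-1×0.0920)² = 0.00846
Total = 0.0123. Share from A = 0.00846/0.0123 = 0.687.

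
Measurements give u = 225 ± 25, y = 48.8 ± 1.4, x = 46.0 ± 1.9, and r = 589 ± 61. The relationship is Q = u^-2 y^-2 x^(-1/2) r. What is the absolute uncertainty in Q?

1.82e-07

Since Q is a product/quotient, work with relative uncertainties:
  (-2·δu/u)² = (-2×0.111)² = 0.0494;  (-2·δy/y)² = (-2×0.0287)² = 0.00329;  (−½·δx/x)² = (-0.5×0.0413)² = 0.000427;  (1·δr/r)² = (1×0.104)² = 0.0107
δQ/Q = √(0.0638) = 0.253
Q = 7.2e-07, so δQ = 0.253 × 7.2e-07 = 1.82e-07.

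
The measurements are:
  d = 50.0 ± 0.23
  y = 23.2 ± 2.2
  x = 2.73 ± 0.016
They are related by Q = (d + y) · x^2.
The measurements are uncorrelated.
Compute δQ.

17.7

Let u = d + y = 73.2. δu = √(δd² + δy²) = √(0.0529 + 4.84) = 2.21, so δu/u = 0.0302.
Q is then a monomial in u, x:
δQ/Q = √((δu/u)² + (2·δx/x)²) = √(0.000913 + 0.000137) = 0.0324
Q = 546, so δQ = 0.0324 × 546 = 17.7.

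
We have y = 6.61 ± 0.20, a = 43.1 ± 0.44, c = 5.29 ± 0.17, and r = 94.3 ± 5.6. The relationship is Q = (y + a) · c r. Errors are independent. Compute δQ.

1690

Let u = y + a = 49.7. δu = √(δy² + δa²) = √(0.0400 + 0.194) = 0.483, so δu/u = 0.00972.
Q is then a monomial in u, c, r:
δQ/Q = √((δu/u)² + (1·δc/c)² + (1·δr/r)²) = √(9.45e-05 + 0.00103 + 0.00353) = 0.0682
Q = 24800, so δQ = 0.0682 × 24800 = 1690.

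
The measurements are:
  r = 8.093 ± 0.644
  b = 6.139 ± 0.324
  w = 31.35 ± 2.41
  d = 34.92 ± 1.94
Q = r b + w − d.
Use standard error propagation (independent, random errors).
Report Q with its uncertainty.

46.11 ± 5.66

Let p = r·b = 49.68. δp/p = √((1·δr/r)² + (1·δb/b)²) = √(0.00633 + 0.00279) = 0.0955, so δp = 4.74.
Q = p + w − d: δQ = √(δp² + δw² + δd²) = √(22.5 + 5.81 + 3.76) = 5.66
Q = 46.11.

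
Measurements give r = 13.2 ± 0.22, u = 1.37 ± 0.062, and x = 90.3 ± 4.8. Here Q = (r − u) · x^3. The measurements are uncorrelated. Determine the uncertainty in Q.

Let w = r − u = 11.8. δw = √(δr² + δu²) = √(0.0484 + 0.00384) = 0.229, so δw/w = 0.0193.
Q is then a monomial in w, x:
δQ/Q = √((δw/w)² + (3·δx/x)²) = √(0.000373 + 0.0254) = 0.161
Q = 8.71e+06, so δQ = 0.161 × 8.71e+06 = 1.4e+06.

1.4e+06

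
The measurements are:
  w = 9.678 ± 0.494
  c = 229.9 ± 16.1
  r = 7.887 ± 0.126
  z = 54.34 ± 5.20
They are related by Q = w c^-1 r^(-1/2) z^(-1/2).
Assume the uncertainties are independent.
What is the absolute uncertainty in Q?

0.000202

Q is a product of powers, so relative uncertainties combine in quadrature:
  (1·δw/w)² = (1×0.0510)² = 0.00261;  (-1·δc/c)² = (-1×0.0700)² = 0.00490;  (−½·δr/r)² = (-0.5×0.0160)² = 6.38e-05;  (−½·δz/z)² = (-0.5×0.0957)² = 0.00229
δQ/Q = √(0.00986) = 0.0993
Q = 0.002033, so δQ = 0.0993 × 0.002033 = 0.000202.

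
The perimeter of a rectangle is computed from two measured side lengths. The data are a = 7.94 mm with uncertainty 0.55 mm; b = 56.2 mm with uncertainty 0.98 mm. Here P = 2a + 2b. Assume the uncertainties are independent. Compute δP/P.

Sums and differences: (δP)² = Σ (cᵢ δxᵢ)².
  (2·δa)² = 1.21;  (2·δb)² = 3.84
δP = √(5.05) = 2.25 mm
P = 128 mm, so δP/P = 2.25/128 = 0.0175.

0.0175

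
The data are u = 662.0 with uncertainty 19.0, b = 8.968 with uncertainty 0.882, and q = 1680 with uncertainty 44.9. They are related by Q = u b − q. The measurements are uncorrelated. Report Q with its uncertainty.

4257 ± 610

Let p = u·b = 5937. δp/p = √((1·δu/u)² + (1·δb/b)²) = √(0.000824 + 0.00967) = 0.102, so δp = 608.
Q = p − q: δQ = √(δp² + δq²) = √(3.7e+05 + 2020) = 610
Q = 4257.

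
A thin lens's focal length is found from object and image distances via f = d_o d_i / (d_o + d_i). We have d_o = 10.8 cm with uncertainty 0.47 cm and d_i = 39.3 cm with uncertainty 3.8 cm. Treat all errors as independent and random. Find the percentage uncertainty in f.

4.00%

∂f/∂d_o = (d_i/(d_o+d_i))² = 0.615;  ∂f/∂d_i = (d_o/(d_o+d_i))² = 0.0465
δf = √((∂f/∂d_o · δd_o)² + (∂f/∂d_i · δd_i)²) = √(0.0836 + 0.0312) = 0.339 cm
f = 8.47 cm, so δf/f = 0.339/8.47 = 0.0400.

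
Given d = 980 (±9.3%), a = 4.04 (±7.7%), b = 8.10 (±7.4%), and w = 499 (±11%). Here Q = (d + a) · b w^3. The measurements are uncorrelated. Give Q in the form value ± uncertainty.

Let u = d + a = 984. δu = √(δd² + δa²) = √(8310 + 0.0968) = 91.1, so δu/u = 0.0926.
Q is then a monomial in u, b, w:
δQ/Q = √((δu/u)² + (1·δb/b)² + (3·δw/w)²) = √(0.00858 + 0.00548 + 0.109) = 0.351
Q = 9.9e+11, so δQ = 0.351 × 9.9e+11 = 3.47e+11.

(9.90 ± 3.47) × 10^11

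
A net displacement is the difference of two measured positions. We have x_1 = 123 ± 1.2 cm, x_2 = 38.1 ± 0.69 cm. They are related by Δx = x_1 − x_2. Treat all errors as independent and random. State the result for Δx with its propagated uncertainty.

Δx is a linear combination, so absolute uncertainties add in quadrature:
  (δx_1)² = 1.44;  (δx_2)² = 0.476
δΔx = √(1.92) = 1.38 cm
Δx = 84.9 cm.

84.9 ± 1.38 cm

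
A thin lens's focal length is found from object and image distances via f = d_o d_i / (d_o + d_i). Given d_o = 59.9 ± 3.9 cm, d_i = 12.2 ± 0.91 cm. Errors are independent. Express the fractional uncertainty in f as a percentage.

∂f/∂d_o = (d_i/(d_o+d_i))² = 0.0286;  ∂f/∂d_i = (d_o/(d_o+d_i))² = 0.690
δf = √((∂f/∂d_o · δd_o)² + (∂f/∂d_i · δd_i)²) = √(0.0125 + 0.395) = 0.638 cm
f = 10.1 cm, so δf/f = 0.638/10.1 = 0.0629.

6.29%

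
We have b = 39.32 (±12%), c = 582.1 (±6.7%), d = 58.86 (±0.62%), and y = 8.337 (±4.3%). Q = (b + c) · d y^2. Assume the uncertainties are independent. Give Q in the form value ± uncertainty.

(2.542 ± 0.272) × 10^6

Let u = b + c = 621.4. δu = √(δb² + δc²) = √(22.3 + 1520) = 39.3, so δu/u = 0.0632.
Q is then a monomial in u, d, y:
δQ/Q = √((δu/u)² + (1·δd/d)² + (2·δy/y)²) = √(0.00400 + 3.84e-05 + 0.00740) = 0.107
Q = 2.542e+06, so δQ = 0.107 × 2.542e+06 = 2.72e+05.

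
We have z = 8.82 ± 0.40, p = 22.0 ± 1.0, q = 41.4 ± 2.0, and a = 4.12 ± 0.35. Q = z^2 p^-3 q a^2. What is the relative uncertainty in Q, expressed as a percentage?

Products/powers → add relative errors in quadrature, weighted by exponent:
  (2·δz/z)² = (2×0.0454)² = 0.00823;  (-3·δp/p)² = (-3×0.0455)² = 0.0186;  (1·δq/q)² = (1×0.0483)² = 0.00233;  (2·δa/a)² = (2×0.0850)² = 0.0289
δQ/Q = √(0.0580) = 0.241

24.1%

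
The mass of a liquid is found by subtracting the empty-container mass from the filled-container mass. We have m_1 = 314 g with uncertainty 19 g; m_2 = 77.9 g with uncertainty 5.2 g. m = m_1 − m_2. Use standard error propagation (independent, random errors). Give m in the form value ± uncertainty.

236 ± 19.7 g

Absolute uncertainties add in quadrature for a linear combination:
  (δm_1)² = 361;  (δm_2)² = 27.0
δm = √(388) = 19.7 g
m = 236 g.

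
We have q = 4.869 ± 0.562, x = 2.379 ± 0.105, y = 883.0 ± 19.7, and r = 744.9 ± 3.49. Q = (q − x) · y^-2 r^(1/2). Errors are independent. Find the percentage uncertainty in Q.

Let u = q − x = 2.490. δu = √(δq² + δx²) = √(0.316 + 0.0110) = 0.572, so δu/u = 0.230.
Q is then a monomial in u, y, r:
δQ/Q = √((δu/u)² + (-2·δy/y)² + (½·δr/r)²) = √(0.0527 + 0.00199 + 5.49e-06) = 0.234

23.4%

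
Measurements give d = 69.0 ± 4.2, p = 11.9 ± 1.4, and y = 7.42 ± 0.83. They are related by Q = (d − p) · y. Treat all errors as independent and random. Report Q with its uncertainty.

Let u = d − p = 57.1. δu = √(δd² + δp²) = √(17.6 + 1.96) = 4.43, so δu/u = 0.0775.
Q is then a monomial in u, y:
δQ/Q = √((δu/u)² + (1·δy/y)²) = √(0.00601 + 0.0125) = 0.136
Q = 424, so δQ = 0.136 × 424 = 57.7.

424 ± 57.7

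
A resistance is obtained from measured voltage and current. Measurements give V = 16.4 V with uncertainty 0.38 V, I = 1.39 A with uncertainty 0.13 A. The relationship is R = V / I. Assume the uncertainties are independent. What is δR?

R is a product of powers, so relative uncertainties combine in quadrature:
  (1·δV/V)² = (1×0.0232)² = 0.000537;  (-1·δI/I)² = (-1×0.0935)² = 0.00875
δR/R = √(0.00928) = 0.0964
R = 11.8 Ω, so δR = 0.0964 × 11.8 = 1.14 Ω.

1.14 Ω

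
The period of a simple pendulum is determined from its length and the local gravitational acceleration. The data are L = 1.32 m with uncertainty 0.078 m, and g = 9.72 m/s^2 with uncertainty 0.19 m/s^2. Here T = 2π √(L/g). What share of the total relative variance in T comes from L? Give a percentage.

(δT/T)² = (½·δL/L)² + (−½·δg/g)²
  L term: (0.5×0.0591)² = 0.000873
  g term: (-0.5×0.0195)² = 9.55e-05
Total = 0.000968. Share from L = 0.000873/0.000968 = 0.901.

90.1%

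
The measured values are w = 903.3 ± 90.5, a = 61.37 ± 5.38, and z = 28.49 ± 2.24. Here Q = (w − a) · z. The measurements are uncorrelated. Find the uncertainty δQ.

Let u = w − a = 841.9. δu = √(δw² + δa²) = √(8190 + 28.9) = 90.7, so δu/u = 0.108.
Q is then a monomial in u, z:
δQ/Q = √((δu/u)² + (1·δz/z)²) = √(0.0116 + 0.00618) = 0.133
Q = 23990, so δQ = 0.133 × 23990 = 3200.

3200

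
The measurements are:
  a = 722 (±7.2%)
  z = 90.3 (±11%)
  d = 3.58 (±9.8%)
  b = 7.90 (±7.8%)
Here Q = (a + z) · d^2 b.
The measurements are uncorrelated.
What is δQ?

18200

Let u = a + z = 812. δu = √(δa² + δz²) = √(2700 + 98.7) = 52.9, so δu/u = 0.0652.
Q is then a monomial in u, d, b:
δQ/Q = √((δu/u)² + (2·δd/d)² + (1·δb/b)²) = √(0.00425 + 0.0384 + 0.00608) = 0.221
Q = 82200, so δQ = 0.221 × 82200 = 18200.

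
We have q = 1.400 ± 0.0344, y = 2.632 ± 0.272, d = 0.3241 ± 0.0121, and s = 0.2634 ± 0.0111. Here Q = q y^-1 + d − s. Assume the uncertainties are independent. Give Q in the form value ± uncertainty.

Let p = q·y^-1 = 0.5319. δp/p = √((1·δq/q)² + (-1·δy/y)²) = √(0.000604 + 0.0107) = 0.106, so δp = 0.0565.
Q = p + d − s: δQ = √(δp² + δd² + δs²) = √(0.00319 + 0.000146 + 0.000123) = 0.0588
Q = 0.5926.

0.5926 ± 0.0588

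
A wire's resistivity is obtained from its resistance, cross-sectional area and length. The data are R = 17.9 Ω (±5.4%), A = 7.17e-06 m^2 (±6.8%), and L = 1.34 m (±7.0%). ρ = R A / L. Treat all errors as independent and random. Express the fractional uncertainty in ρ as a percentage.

11.2%

Since ρ is a product/quotient, work with relative uncertainties:
  (1·δR/R)² = (1×0.0540)² = 0.00292;  (1·δA/A)² = (1×0.0680)² = 0.00462;  (-1·δL/L)² = (-1×0.0700)² = 0.00490
δρ/ρ = √(0.0124) = 0.112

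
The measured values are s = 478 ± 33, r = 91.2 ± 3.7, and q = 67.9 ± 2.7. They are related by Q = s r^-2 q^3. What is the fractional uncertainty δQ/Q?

0.160

Q is a product of powers, so relative uncertainties combine in quadrature:
  (1·δs/s)² = (1×0.0690)² = 0.00477;  (-2·δr/r)² = (-2×0.0406)² = 0.00658;  (3·δq/q)² = (3×0.0398)² = 0.0142
δQ/Q = √(0.0256) = 0.160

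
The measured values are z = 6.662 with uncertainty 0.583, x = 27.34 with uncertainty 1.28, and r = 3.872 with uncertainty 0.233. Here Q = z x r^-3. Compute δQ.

Each factor contributes (exponent × relative error)² to (δQ/Q)²:
  (1·δz/z)² = (1×0.0875)² = 0.00766;  (1·δx/x)² = (1×0.0468)² = 0.00219;  (-3·δr/r)² = (-3×0.0602)² = 0.0326
δQ/Q = √(0.0424) = 0.206
Q = 3.138, so δQ = 0.206 × 3.138 = 0.646.

0.646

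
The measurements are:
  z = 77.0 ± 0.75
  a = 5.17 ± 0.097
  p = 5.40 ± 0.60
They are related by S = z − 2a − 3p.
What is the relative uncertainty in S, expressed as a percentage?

Sums and differences: (δS)² = Σ (cᵢ δxᵢ)².
  (δz)² = 0.562;  (2·δa)² = 0.0376;  (3·δp)² = 3.24
δS = √(3.84) = 1.96
S = 50.5, so δS/S = 1.96/50.5 = 0.0388.

3.88%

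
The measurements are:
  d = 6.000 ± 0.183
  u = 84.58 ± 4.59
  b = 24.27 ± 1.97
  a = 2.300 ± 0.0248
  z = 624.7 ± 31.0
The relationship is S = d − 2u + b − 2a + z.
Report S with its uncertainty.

Sums and differences: (δS)² = Σ (cᵢ δxᵢ)².
  (δd)² = 0.0335;  (2·δu)² = 84.3;  (δb)² = 3.88;  (2·δa)² = 0.00246;  (δz)² = 961
δS = √(1050) = 32.4
S = 481.2.

481.2 ± 32.4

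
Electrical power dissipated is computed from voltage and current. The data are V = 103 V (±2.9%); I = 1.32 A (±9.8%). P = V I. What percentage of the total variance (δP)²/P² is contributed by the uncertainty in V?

8.05%

(δP/P)² = (1·δV/V)² + (1·δI/I)²
  V term: (1×0.0290)² = 0.000841
  I term: (1×0.0980)² = 0.00960
Total = 0.0104. Share from V = 0.000841/0.0104 = 0.0805.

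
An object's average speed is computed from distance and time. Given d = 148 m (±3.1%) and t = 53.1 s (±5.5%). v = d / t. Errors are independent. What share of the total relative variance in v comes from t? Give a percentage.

(δv/v)² = (1·δd/d)² + (-1·δt/t)²
  d term: (1×0.0310)² = 0.000961
  t term: (-1×0.0550)² = 0.00302
Total = 0.00399. Share from t = 0.00302/0.00399 = 0.759.

75.9%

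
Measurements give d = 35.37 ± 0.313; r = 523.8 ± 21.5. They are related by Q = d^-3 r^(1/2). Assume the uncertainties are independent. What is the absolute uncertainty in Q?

1.74e-05

Products/powers → add relative errors in quadrature, weighted by exponent:
  (-3·δd/d)² = (-3×0.00885)² = 0.000705;  (½·δr/r)² = (0.5×0.0410)² = 0.000421
δQ/Q = √(0.00113) = 0.0336
Q = 0.0005172, so δQ = 0.0336 × 0.0005172 = 1.74e-05.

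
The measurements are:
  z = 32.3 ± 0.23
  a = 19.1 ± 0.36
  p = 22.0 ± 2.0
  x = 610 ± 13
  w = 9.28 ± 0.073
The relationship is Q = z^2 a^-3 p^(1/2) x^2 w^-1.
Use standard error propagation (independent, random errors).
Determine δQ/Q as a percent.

Products/powers → add relative errors in quadrature, weighted by exponent:
  (2·δz/z)² = (2×0.00712)² = 0.000203;  (-3·δa/a)² = (-3×0.0188)² = 0.00320;  (½·δp/p)² = (0.5×0.0909)² = 0.00207;  (2·δx/x)² = (2×0.0213)² = 0.00182;  (-1·δw/w)² = (-1×0.00787)² = 6.19e-05
δQ/Q = √(0.00734) = 0.0857

8.57%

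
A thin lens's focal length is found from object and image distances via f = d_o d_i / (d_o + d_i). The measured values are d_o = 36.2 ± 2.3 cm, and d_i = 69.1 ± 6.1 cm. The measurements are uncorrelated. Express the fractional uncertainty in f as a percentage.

5.16%

∂f/∂d_o = (d_i/(d_o+d_i))² = 0.431;  ∂f/∂d_i = (d_o/(d_o+d_i))² = 0.118
δf = √((∂f/∂d_o · δd_o)² + (∂f/∂d_i · δd_i)²) = √(0.981 + 0.520) = 1.23 cm
f = 23.8 cm, so δf/f = 1.23/23.8 = 0.0516.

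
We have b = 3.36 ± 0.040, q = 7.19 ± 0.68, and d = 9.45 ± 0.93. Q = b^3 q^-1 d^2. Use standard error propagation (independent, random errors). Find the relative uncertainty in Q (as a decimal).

For a monomial Q ∝ b^3, q^-1, d^2, fractional errors add in quadrature:
  (3·δb/b)² = (3×0.0119)² = 0.00128;  (-1·δq/q)² = (-1×0.0946)² = 0.00894;  (2·δd/d)² = (2×0.0984)² = 0.0387
δQ/Q = √(0.0490) = 0.221

0.221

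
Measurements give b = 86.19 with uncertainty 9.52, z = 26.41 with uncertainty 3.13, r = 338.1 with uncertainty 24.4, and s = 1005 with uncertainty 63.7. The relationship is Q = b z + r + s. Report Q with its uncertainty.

Let p = b·z = 2276. δp/p = √((1·δb/b)² + (1·δz/z)²) = √(0.0122 + 0.0140) = 0.162, so δp = 369.
Q = p + r + s: δQ = √(δp² + δr² + δs²) = √(1.36e+05 + 595 + 4060) = 375
Q = 3619.

3619 ± 375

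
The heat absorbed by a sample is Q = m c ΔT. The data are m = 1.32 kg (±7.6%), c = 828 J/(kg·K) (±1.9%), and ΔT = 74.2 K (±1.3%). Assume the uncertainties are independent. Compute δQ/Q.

Each factor contributes (exponent × relative error)² to (δQ/Q)²:
  (1·δm/m)² = (1×0.0760)² = 0.00578;  (1·δc/c)² = (1×0.0190)² = 0.000361;  (1·δΔT/ΔT)² = (1×0.0130)² = 0.000169
δQ/Q = √(0.00631) = 0.0794

0.0794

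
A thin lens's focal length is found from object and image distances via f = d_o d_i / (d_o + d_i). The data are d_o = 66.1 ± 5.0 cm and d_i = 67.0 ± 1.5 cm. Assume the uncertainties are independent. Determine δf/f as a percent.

∂f/∂d_o = (d_i/(d_o+d_i))² = 0.253;  ∂f/∂d_i = (d_o/(d_o+d_i))² = 0.247
δf = √((∂f/∂d_o · δd_o)² + (∂f/∂d_i · δd_i)²) = √(1.61 + 0.137) = 1.32 cm
f = 33.3 cm, so δf/f = 1.32/33.3 = 0.0397.

3.97%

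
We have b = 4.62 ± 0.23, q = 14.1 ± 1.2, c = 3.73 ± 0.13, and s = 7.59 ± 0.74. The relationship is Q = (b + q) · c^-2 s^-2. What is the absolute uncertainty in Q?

Let u = b + q = 18.7. δu = √(δb² + δq²) = √(0.0529 + 1.44) = 1.22, so δu/u = 0.0653.
Q is then a monomial in u, c, s:
δQ/Q = √((δu/u)² + (-2·δc/c)² + (-2·δs/s)²) = √(0.00426 + 0.00486 + 0.0380) = 0.217
Q = 0.0234, so δQ = 0.217 × 0.0234 = 0.00507.

0.00507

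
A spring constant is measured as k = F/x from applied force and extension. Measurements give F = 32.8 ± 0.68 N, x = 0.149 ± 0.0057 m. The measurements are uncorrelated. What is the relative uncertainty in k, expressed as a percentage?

Since k is a product/quotient, work with relative uncertainties:
  (1·δF/F)² = (1×0.0207)² = 0.000430;  (-1·δx/x)² = (-1×0.0383)² = 0.00146
δk/k = √(0.00189) = 0.0435

4.35%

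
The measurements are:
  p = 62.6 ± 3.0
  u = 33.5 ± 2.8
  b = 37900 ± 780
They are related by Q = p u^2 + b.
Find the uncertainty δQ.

12200

Let w = p·u^2 = 70300. δw/w = √((1·δp/p)² + (2·δu/u)²) = √(0.00230 + 0.0279) = 0.174, so δw = 12200.
Q = w + b: δQ = √(δw² + δb²) = √(1.49e+08 + 6.08e+05) = 12200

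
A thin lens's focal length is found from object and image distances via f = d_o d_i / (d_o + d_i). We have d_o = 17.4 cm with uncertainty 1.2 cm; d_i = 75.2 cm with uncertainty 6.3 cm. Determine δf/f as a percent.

5.82%

∂f/∂d_o = (d_i/(d_o+d_i))² = 0.659;  ∂f/∂d_i = (d_o/(d_o+d_i))² = 0.0353
δf = √((∂f/∂d_o · δd_o)² + (∂f/∂d_i · δd_i)²) = √(0.626 + 0.0495) = 0.822 cm
f = 14.1 cm, so δf/f = 0.822/14.1 = 0.0582.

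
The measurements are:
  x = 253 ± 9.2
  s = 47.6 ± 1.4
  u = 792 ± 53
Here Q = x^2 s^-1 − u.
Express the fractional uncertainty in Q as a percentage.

Let p = x^2·s^-1 = 1340. δp/p = √((2·δx/x)² + (-1·δs/s)²) = √(0.00529 + 0.000865) = 0.0784, so δp = 105.
Q = p − u: δQ = √(δp² + δu²) = √(11100 + 2810) = 118
Q = 553, so δQ/Q = 118/553 = 0.214.

21.4%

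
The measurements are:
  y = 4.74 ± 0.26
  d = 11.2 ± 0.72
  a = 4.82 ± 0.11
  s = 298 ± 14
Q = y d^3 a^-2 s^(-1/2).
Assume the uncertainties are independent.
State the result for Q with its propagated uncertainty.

Since Q is a product/quotient, work with relative uncertainties:
  (1·δy/y)² = (1×0.0549)² = 0.00301;  (3·δd/d)² = (3×0.0643)² = 0.0372;  (-2·δa/a)² = (-2×0.0228)² = 0.00208;  (−½·δs/s)² = (-0.5×0.0470)² = 0.000552
δQ/Q = √(0.0428) = 0.207
Q = 16.6, so δQ = 0.207 × 16.6 = 3.44.

16.6 ± 3.44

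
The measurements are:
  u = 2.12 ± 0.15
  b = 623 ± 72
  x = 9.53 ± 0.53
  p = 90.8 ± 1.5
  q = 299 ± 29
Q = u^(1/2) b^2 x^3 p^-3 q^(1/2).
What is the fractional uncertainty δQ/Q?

0.296

Relative error in a monomial: (δQ/Q)² = Σ (nᵢ · δxᵢ/xᵢ)².
  (½·δu/u)² = (0.5×0.0708)² = 0.00125;  (2·δb/b)² = (2×0.116)² = 0.0534;  (3·δx/x)² = (3×0.0556)² = 0.0278;  (-3·δp/p)² = (-3×0.0165)² = 0.00246;  (½·δq/q)² = (0.5×0.0970)² = 0.00235
δQ/Q = √(0.0873) = 0.296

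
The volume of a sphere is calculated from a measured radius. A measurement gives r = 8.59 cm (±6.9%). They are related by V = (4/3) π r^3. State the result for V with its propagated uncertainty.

2660 ± 550 cm^3

V ∝ r^3, so δV/V = |3| · δr/r = 3 × 0.0690 = 0.207.
V = 2660 cm^3, so δV = 0.207 × 2660 = 550 cm^3.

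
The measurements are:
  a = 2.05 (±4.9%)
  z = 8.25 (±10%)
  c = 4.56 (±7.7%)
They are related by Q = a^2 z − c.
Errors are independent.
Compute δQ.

4.87

Let p = a^2·z = 34.7. δp/p = √((2·δa/a)² + (1·δz/z)²) = √(0.00960 + 0.0100) = 0.140, so δp = 4.85.
Q = p − c: δQ = √(δp² + δc²) = √(23.6 + 0.123) = 4.87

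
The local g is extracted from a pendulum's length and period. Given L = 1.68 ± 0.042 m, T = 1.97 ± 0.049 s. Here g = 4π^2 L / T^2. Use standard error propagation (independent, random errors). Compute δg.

Products/powers → add relative errors in quadrature, weighted by exponent:
  (1·δL/L)² = (1×0.0250)² = 0.000625;  (-2·δT/T)² = (-2×0.0249)² = 0.00247
δg/g = √(0.00310) = 0.0557
g = 17.1 m/s^2, so δg = 0.0557 × 17.1 = 0.951 m/s^2.

0.951 m/s^2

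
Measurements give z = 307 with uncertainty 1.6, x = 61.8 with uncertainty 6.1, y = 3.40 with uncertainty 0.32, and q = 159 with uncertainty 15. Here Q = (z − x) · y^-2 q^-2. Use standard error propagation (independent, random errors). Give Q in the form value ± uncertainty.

Let u = z − x = 245. δu = √(δz² + δx²) = √(2.56 + 37.2) = 6.31, so δu/u = 0.0257.
Q is then a monomial in u, y, q:
δQ/Q = √((δu/u)² + (-2·δy/y)² + (-2·δq/q)²) = √(0.000661 + 0.0354 + 0.0356) = 0.268
Q = 0.000839, so δQ = 0.268 × 0.000839 = 0.000225.

0.000839 ± 0.000225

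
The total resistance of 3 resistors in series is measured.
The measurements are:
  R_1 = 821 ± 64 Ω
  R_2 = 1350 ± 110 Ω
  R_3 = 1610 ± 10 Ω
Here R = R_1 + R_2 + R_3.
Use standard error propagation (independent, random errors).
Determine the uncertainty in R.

Each term contributes (cᵢ δxᵢ)² to (δR)²:
  (δR_1)² = 4100;  (δR_2)² = 12100;  (δR_3)² = 100
δR = √(16300) = 128 Ω

128 Ω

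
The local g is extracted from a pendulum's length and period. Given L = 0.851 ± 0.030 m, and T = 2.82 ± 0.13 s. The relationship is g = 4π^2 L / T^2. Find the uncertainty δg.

0.417 m/s^2

Each factor contributes (exponent × relative error)² to (δg/g)²:
  (1·δL/L)² = (1×0.0353)² = 0.00124;  (-2·δT/T)² = (-2×0.0461)² = 0.00850
δg/g = √(0.00974) = 0.0987
g = 4.22 m/s^2, so δg = 0.0987 × 4.22 = 0.417 m/s^2.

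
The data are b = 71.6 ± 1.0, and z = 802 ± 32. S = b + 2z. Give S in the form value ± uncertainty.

For a sum/difference, combine absolute errors in quadrature:
  (δb)² = 1.00;  (2·δz)² = 4100
δS = √(4100) = 64.0
S = 1680.

1680 ± 64.0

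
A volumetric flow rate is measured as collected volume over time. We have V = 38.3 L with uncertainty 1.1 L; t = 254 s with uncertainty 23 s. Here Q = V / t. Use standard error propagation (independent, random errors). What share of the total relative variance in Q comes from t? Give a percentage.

(δQ/Q)² = (1·δV/V)² + (-1·δt/t)²
  V term: (1×0.0287)² = 0.000825
  t term: (-1×0.0906)² = 0.00820
Total = 0.00902. Share from t = 0.00820/0.00902 = 0.909.

90.9%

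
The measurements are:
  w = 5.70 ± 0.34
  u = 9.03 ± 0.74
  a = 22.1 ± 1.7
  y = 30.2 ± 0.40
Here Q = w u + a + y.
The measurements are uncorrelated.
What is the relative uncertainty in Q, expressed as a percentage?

Let p = w·u = 51.5. δp/p = √((1·δw/w)² + (1·δu/u)²) = √(0.00356 + 0.00672) = 0.101, so δp = 5.22.
Q = p + a + y: δQ = √(δp² + δa² + δy²) = √(27.2 + 2.89 + 0.160) = 5.50
Q = 104, so δQ/Q = 5.50/104 = 0.0530.

5.30%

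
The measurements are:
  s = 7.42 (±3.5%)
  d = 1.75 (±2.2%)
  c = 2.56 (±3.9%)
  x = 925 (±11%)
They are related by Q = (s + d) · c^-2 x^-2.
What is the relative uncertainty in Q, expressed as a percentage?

23.5%

Let u = s + d = 9.17. δu = √(δs² + δd²) = √(0.0674 + 0.00148) = 0.263, so δu/u = 0.0286.
Q is then a monomial in u, c, x:
δQ/Q = √((δu/u)² + (-2·δc/c)² + (-2·δx/x)²) = √(0.000820 + 0.00608 + 0.0484) = 0.235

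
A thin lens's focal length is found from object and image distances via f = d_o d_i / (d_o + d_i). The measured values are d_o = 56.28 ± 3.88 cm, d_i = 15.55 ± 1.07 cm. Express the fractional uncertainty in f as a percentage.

5.59%

∂f/∂d_o = (d_i/(d_o+d_i))² = 0.0469;  ∂f/∂d_i = (d_o/(d_o+d_i))² = 0.614
δf = √((∂f/∂d_o · δd_o)² + (∂f/∂d_i · δd_i)²) = √(0.0331 + 0.431) = 0.682 cm
f = 12.18 cm, so δf/f = 0.682/12.18 = 0.0559.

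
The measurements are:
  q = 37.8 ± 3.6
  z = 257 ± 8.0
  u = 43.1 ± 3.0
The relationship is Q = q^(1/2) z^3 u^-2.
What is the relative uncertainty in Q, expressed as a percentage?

17.4%

Q is a product of powers, so relative uncertainties combine in quadrature:
  (½·δq/q)² = (0.5×0.0952)² = 0.00227;  (3·δz/z)² = (3×0.0311)² = 0.00872;  (-2·δu/u)² = (-2×0.0696)² = 0.0194
δQ/Q = √(0.0304) = 0.174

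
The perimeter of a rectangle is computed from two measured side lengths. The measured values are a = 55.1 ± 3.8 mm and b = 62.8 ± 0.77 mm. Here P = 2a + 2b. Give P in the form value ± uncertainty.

Each term contributes (cᵢ δxᵢ)² to (δP)²:
  (2·δa)² = 57.8;  (2·δb)² = 2.37
δP = √(60.1) = 7.75 mm
P = 236 mm.

236 ± 7.75 mm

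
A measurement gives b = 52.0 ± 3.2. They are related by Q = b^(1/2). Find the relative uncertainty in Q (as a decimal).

0.0308

Q is a product of powers, so relative uncertainties combine in quadrature:
  (½·δb/b)² = (0.5×0.0615)² = 0.000947
δQ/Q = √(0.000947) = 0.0308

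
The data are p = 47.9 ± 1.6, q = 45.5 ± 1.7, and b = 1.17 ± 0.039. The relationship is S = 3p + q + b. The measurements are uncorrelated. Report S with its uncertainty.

190 ± 5.09

For a sum/difference, combine absolute errors in quadrature:
  (3·δp)² = 23.0;  (δq)² = 2.89;  (δb)² = 0.00152
δS = √(25.9) = 5.09
S = 190.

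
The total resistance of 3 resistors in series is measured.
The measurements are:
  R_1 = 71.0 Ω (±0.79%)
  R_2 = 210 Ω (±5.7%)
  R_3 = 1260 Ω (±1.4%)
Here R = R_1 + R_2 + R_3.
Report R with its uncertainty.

1540 ± 21.3 Ω

For a sum/difference, combine absolute errors in quadrature:
  (δR_1)² = 0.315;  (δR_2)² = 143;  (δR_3)² = 311
δR = √(455) = 21.3 Ω
R = 1540 Ω.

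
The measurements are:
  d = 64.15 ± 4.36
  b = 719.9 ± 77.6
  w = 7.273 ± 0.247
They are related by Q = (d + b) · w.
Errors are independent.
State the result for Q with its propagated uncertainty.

5702 ± 598

Let u = d + b = 784.0. δu = √(δd² + δb²) = √(19.0 + 6020) = 77.7, so δu/u = 0.0991.
Q is then a monomial in u, w:
δQ/Q = √((δu/u)² + (1·δw/w)²) = √(0.00983 + 0.00115) = 0.105
Q = 5702, so δQ = 0.105 × 5702 = 598.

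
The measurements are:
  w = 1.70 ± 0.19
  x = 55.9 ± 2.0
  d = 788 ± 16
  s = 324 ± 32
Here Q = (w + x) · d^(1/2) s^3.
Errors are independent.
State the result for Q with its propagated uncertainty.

(5.50 ± 1.64) × 10^10

Let u = w + x = 57.6. δu = √(δw² + δx²) = √(0.0361 + 4.00) = 2.01, so δu/u = 0.0349.
Q is then a monomial in u, d, s:
δQ/Q = √((δu/u)² + (½·δd/d)² + (3·δs/s)²) = √(0.00122 + 0.000103 + 0.0878) = 0.299
Q = 5.5e+10, so δQ = 0.299 × 5.5e+10 = 1.64e+10.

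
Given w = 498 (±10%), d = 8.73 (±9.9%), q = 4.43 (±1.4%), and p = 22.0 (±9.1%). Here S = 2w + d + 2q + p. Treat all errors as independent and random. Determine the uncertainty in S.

S is a linear combination, so absolute uncertainties add in quadrature:
  (2·δw)² = 9920;  (δd)² = 0.747;  (2·δq)² = 0.0154;  (δp)² = 4.01
δS = √(9920) = 99.6

99.6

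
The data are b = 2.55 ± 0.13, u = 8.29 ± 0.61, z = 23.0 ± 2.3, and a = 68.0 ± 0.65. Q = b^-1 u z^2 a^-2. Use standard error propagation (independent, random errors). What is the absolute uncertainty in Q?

0.0818

For a monomial Q ∝ b^-1, u, z^2, a^-2, fractional errors add in quadrature:
  (-1·δb/b)² = (-1×0.0510)² = 0.00260;  (1·δu/u)² = (1×0.0736)² = 0.00541;  (2·δz/z)² = (2×0.100)² = 0.0400;  (-2·δa/a)² = (-2×0.00956)² = 0.000365
δQ/Q = √(0.0484) = 0.220
Q = 0.372, so δQ = 0.220 × 0.372 = 0.0818.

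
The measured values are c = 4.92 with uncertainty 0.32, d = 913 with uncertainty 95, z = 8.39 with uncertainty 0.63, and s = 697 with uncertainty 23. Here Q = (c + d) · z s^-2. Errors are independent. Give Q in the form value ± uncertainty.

0.0159 ± 0.00228

Let u = c + d = 918. δu = √(δc² + δd²) = √(0.102 + 9020) = 95.0, so δu/u = 0.103.
Q is then a monomial in u, z, s:
δQ/Q = √((δu/u)² + (1·δz/z)² + (-2·δs/s)²) = √(0.0107 + 0.00564 + 0.00436) = 0.144
Q = 0.0159, so δQ = 0.144 × 0.0159 = 0.00228.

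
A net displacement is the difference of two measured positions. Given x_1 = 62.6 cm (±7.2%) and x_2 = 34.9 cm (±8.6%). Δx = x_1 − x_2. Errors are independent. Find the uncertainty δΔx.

5.42 cm

Absolute uncertainties add in quadrature for a linear combination:
  (δx_1)² = 20.3;  (δx_2)² = 9.01
δΔx = √(29.3) = 5.42 cm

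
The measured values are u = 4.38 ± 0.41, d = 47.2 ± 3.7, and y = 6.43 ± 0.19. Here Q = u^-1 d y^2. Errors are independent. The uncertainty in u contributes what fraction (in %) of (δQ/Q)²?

47.6%

(δQ/Q)² = (-1·δu/u)² + (1·δd/d)² + (2·δy/y)²
  u term: (-1×0.0936)² = 0.00876
  d term: (1×0.0784)² = 0.00614
  y term: (2×0.0295)² = 0.00349
Total = 0.0184. Share from u = 0.00876/0.0184 = 0.476.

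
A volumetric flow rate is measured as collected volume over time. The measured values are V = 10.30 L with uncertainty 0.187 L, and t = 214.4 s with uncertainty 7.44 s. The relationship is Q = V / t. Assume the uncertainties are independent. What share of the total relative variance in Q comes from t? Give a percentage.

(δQ/Q)² = (1·δV/V)² + (-1·δt/t)²
  V term: (1×0.0182)² = 0.000330
  t term: (-1×0.0347)² = 0.00120
Total = 0.00153. Share from t = 0.00120/0.00153 = 0.785.

78.5%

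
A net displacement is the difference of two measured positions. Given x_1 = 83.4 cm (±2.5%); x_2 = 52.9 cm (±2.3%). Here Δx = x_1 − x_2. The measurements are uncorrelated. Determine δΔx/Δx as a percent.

Each term contributes (cᵢ δxᵢ)² to (δΔx)²:
  (δx_1)² = 4.35;  (δx_2)² = 1.48
δΔx = √(5.83) = 2.41 cm
Δx = 30.5 cm, so δΔx/Δx = 2.41/30.5 = 0.0791.

7.91%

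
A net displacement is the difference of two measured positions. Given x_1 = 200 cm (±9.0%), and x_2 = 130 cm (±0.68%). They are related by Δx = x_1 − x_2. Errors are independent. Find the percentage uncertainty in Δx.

25.7%

Each term contributes (cᵢ δxᵢ)² to (δΔx)²:
  (δx_1)² = 324;  (δx_2)² = 0.781
δΔx = √(325) = 18.0 cm
Δx = 70.0 cm, so δΔx/Δx = 18.0/70.0 = 0.257.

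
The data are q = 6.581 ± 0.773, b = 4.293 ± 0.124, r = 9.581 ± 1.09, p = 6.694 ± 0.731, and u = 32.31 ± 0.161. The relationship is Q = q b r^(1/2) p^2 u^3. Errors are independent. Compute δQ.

3.39e+07

For a monomial Q ∝ q, b, r^(1/2), p^2, u^3, fractional errors add in quadrature:
  (1·δq/q)² = (1×0.117)² = 0.0138;  (1·δb/b)² = (1×0.0289)² = 0.000834;  (½·δr/r)² = (0.5×0.114)² = 0.00324;  (2·δp/p)² = (2×0.109)² = 0.0477;  (3·δu/u)² = (3×0.00498)² = 0.000223
δQ/Q = √(0.0658) = 0.256
Q = 1.322e+08, so δQ = 0.256 × 1.322e+08 = 3.39e+07.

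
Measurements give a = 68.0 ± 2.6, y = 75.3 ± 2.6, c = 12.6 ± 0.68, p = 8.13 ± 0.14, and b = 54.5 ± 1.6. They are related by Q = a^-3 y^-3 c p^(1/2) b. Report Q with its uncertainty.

For a monomial Q ∝ a^-3, y^-3, c, p^(1/2), b, fractional errors add in quadrature:
  (-3·δa/a)² = (-3×0.0382)² = 0.0132;  (-3·δy/y)² = (-3×0.0345)² = 0.0107;  (1·δc/c)² = (1×0.0540)² = 0.00291;  (½·δp/p)² = (0.5×0.0172)² = 7.41e-05;  (1·δb/b)² = (1×0.0294)² = 0.000862
δQ/Q = √(0.0277) = 0.167
Q = 1.46e-08, so δQ = 0.167 × 1.46e-08 = 2.43e-09.

(1.46 ± 0.243) × 10^-8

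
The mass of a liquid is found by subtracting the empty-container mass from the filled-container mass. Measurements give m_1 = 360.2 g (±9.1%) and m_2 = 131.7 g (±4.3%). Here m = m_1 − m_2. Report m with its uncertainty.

m is a linear combination, so absolute uncertainties add in quadrature:
  (δm_1)² = 1070;  (δm_2)² = 32.1
δm = √(1110) = 33.3 g
m = 228.5 g.

228.5 ± 33.3 g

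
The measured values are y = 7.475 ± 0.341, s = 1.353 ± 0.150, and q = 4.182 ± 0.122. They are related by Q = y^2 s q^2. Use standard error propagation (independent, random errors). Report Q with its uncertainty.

1322 ± 205

Relative error in a monomial: (δQ/Q)² = Σ (nᵢ · δxᵢ/xᵢ)².
  (2·δy/y)² = (2×0.0456)² = 0.00832;  (1·δs/s)² = (1×0.111)² = 0.0123;  (2·δq/q)² = (2×0.0292)² = 0.00340
δQ/Q = √(0.0240) = 0.155
Q = 1322, so δQ = 0.155 × 1322 = 205.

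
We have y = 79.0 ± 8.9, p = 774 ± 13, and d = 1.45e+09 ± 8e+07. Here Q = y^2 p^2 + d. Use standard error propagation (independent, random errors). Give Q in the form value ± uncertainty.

Let w = y^2·p^2 = 3.74e+09. δw/w = √((2·δy/y)² + (2·δp/p)²) = √(0.0508 + 0.00113) = 0.228, so δw = 8.52e+08.
Q = w + d: δQ = √(δw² + δd²) = √(7.25e+17 + 6.4e+15) = 8.55e+08
Q = 5.19e+09.

(5.19 ± 0.855) × 10^9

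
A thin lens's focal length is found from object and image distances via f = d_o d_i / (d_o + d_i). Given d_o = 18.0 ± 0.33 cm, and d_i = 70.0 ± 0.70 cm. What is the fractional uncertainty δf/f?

∂f/∂d_o = (d_i/(d_o+d_i))² = 0.633;  ∂f/∂d_i = (d_o/(d_o+d_i))² = 0.0418
δf = √((∂f/∂d_o · δd_o)² + (∂f/∂d_i · δd_i)²) = √(0.0436 + 0.000858) = 0.211 cm
f = 14.3 cm, so δf/f = 0.211/14.3 = 0.0147.

0.0147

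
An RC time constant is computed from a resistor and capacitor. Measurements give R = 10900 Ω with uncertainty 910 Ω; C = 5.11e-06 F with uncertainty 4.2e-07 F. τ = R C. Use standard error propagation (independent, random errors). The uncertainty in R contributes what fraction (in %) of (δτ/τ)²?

(δτ/τ)² = (1·δR/R)² + (1·δC/C)²
  R term: (1×0.0835)² = 0.00697
  C term: (1×0.0822)² = 0.00676
Total = 0.0137. Share from R = 0.00697/0.0137 = 0.508.

50.8%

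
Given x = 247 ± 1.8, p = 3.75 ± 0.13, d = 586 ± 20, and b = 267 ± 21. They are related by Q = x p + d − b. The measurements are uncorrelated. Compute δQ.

Let w = x·p = 926. δw/w = √((1·δx/x)² + (1·δp/p)²) = √(5.31e-05 + 0.00120) = 0.0354, so δw = 32.8.
Q = w + d − b: δQ = √(δw² + δd² + δb²) = √(1080 + 400 + 441) = 43.8

43.8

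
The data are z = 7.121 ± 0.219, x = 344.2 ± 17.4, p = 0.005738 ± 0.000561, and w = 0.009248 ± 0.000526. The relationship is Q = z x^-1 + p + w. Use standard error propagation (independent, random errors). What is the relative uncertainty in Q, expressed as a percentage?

Let h = z·x^-1 = 0.02069. δh/h = √((1·δz/z)² + (-1·δx/x)²) = √(0.000946 + 0.00256) = 0.0592, so δh = 0.00122.
Q = h + p + w: δQ = √(δh² + δp² + δw²) = √(1.5e-06 + 3.15e-07 + 2.77e-07) = 0.00145
Q = 0.03567, so δQ/Q = 0.00145/0.03567 = 0.0405.

4.05%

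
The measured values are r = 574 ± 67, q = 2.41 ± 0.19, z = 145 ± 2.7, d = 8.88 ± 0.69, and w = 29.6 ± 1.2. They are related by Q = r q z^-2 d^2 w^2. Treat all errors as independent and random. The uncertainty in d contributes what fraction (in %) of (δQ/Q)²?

(δQ/Q)² = (1·δr/r)² + (1·δq/q)² + (-2·δz/z)² + (2·δd/d)² + (2·δw/w)²
  r term: (1×0.117)² = 0.0136
  q term: (1×0.0788)² = 0.00622
  z term: (-2×0.0186)² = 0.00139
  d term: (2×0.0777)² = 0.0242
  w term: (2×0.0405)² = 0.00657
Total = 0.0520. Share from d = 0.0242/0.0520 = 0.465.

46.5%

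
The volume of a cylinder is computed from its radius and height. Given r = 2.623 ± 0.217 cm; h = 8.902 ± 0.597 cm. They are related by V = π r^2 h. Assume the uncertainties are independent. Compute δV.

V is a product of powers, so relative uncertainties combine in quadrature:
  (2·δr/r)² = (2×0.0827)² = 0.0274;  (1·δh/h)² = (1×0.0671)² = 0.00450
δV/V = √(0.0319) = 0.179
V = 192.4 cm^3, so δV = 0.179 × 192.4 = 34.4 cm^3.

34.4 cm^3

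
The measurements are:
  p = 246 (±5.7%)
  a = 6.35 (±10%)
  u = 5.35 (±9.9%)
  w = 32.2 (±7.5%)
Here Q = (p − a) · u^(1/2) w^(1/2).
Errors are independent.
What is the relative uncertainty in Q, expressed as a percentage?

8.54%

Let h = p − a = 240. δh = √(δp² + δa²) = √(197 + 0.403) = 14.0, so δh/h = 0.0586.
Q is then a monomial in h, u, w:
δQ/Q = √((δh/h)² + (½·δu/u)² + (½·δw/w)²) = √(0.00343 + 0.00245 + 0.00141) = 0.0854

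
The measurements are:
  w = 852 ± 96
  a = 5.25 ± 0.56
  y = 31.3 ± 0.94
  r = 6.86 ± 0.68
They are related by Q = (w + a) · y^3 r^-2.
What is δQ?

Let u = w + a = 857. δu = √(δw² + δa²) = √(9220 + 0.314) = 96.0, so δu/u = 0.112.
Q is then a monomial in u, y, r:
δQ/Q = √((δu/u)² + (3·δy/y)² + (-2·δr/r)²) = √(0.0125 + 0.00812 + 0.0393) = 0.245
Q = 5.59e+05, so δQ = 0.245 × 5.59e+05 = 1.37e+05.

1.37e+05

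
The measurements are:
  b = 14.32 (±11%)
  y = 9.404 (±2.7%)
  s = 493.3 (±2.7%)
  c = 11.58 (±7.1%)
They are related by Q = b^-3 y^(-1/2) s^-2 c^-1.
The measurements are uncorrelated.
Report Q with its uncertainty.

Relative error in a monomial: (δQ/Q)² = Σ (nᵢ · δxᵢ/xᵢ)².
  (-3·δb/b)² = (-3×0.110)² = 0.109;  (−½·δy/y)² = (-0.5×0.0270)² = 0.000182;  (-2·δs/s)² = (-2×0.0270)² = 0.00292;  (-1·δc/c)² = (-1×0.0710)² = 0.00504
δQ/Q = √(0.117) = 0.342
Q = 3.941e-11, so δQ = 0.342 × 3.941e-11 = 1.35e-11.

(3.941 ± 1.35) × 10^-11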